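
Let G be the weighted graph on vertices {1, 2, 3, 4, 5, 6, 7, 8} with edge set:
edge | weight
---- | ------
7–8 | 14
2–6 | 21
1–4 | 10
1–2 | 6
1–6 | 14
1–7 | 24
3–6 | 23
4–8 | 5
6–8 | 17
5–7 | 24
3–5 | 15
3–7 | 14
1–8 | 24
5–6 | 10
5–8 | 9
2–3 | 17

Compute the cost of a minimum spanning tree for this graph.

Kruskal's algorithm — process edges by increasing weight (ties by edge label):
4–8 (5): add — endpoints in different components.
1–2 (6): add — endpoints in different components.
5–8 (9): add — endpoints in different components.
1–4 (10): add — endpoints in different components.
5–6 (10): add — endpoints in different components.
1–6 (14): skip — 1 and 6 already connected.
3–7 (14): add — endpoints in different components.
7–8 (14): add — endpoints in different components.
MST edges: 4–8, 1–2, 5–8, 1–4, 5–6, 3–7, 7–8; total weight 5+6+9+10+10+14+14 = 68.

68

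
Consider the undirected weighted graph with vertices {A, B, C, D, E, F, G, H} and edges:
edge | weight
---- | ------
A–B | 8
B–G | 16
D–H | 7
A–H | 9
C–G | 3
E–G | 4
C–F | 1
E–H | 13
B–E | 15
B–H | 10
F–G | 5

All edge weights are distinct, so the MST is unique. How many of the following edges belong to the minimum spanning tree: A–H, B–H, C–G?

2

Sort edges by weight, then run Kruskal:
C–F (1): add — endpoints in different components.
C–G (3): add — endpoints in different components.
E–G (4): add — endpoints in different components.
F–G (5): skip — F and G already connected.
D–H (7): add — endpoints in different components.
A–B (8): add — endpoints in different components.
A–H (9): add — endpoints in different components.
B–H (10): skip — B and H already connected.
E–H (13): add — endpoints in different components.
MST edge set: {C–F, C–G, E–G, D–H, A–B, A–H, E–H}.
Of the listed edges, {A–H, C–G} are in the MST → 2.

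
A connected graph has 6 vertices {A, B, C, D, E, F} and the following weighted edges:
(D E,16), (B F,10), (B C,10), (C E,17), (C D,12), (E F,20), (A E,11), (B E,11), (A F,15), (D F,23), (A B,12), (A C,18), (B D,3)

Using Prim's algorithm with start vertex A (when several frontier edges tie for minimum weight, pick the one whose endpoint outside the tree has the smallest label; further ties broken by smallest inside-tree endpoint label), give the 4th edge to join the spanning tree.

B-C

Prim's algorithm from A:
Step 1: cheapest edge leaving the tree is A E (11); add E.
Step 2: cheapest edge leaving the tree is B E (11); add B.
Step 3: cheapest edge leaving the tree is B D (3); add D.
Step 4: cheapest edge leaving the tree is B C (10); add C.
Step 5: cheapest edge leaving the tree is B F (10); add F.
The 4th edge added is B C.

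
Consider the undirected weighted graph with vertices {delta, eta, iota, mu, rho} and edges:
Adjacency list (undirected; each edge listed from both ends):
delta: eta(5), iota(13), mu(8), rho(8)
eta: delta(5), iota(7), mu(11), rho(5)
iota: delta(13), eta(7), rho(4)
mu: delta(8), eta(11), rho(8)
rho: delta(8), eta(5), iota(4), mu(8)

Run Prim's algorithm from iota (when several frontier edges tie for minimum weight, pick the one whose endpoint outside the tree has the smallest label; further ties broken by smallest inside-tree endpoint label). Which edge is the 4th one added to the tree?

delta-mu

Prim's algorithm from iota:
Step 1: frontier [iota rho 4, eta iota 7, delta iota 13] → take iota rho (4); add rho.
Step 2: frontier [eta iota 7, delta iota 13, eta rho 5, delta rho 8, mu rho 8] → take eta rho (5); add eta.
Step 3: frontier [delta eta 5, eta mu 11, delta iota 13, delta rho 8, mu rho 8] → take delta eta (5); add delta.
Step 4: frontier [delta mu 8, eta mu 11, mu rho 8] → take delta mu (8); add mu.
The 4th edge added is delta mu.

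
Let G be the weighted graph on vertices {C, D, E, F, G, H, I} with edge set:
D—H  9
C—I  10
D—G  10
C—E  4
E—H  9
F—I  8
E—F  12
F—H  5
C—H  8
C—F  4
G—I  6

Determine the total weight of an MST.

Kruskal's algorithm — process edges by increasing weight (ties by edge label):
C—E (4): add — endpoints in different components.
C—F (4): add — endpoints in different components.
F—H (5): add — endpoints in different components.
G—I (6): add — endpoints in different components.
C—H (8): skip — C and H already connected.
F—I (8): add — endpoints in different components.
D—H (9): add — endpoints in different components.
MST edges: C—E, C—F, F—H, G—I, F—I, D—H; total weight 4+4+5+6+8+9 = 36.

36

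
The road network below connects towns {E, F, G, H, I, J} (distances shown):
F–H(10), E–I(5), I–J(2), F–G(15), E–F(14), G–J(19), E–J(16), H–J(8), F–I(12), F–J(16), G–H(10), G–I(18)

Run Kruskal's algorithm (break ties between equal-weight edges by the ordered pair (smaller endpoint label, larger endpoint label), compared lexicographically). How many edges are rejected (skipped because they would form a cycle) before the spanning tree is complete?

Sort edges by weight, then run Kruskal:
I–J (2): add — endpoints in different components.
E–I (5): add — endpoints in different components.
H–J (8): add — endpoints in different components.
F–H (10): add — endpoints in different components.
G–H (10): add — endpoints in different components.
Edges rejected before the tree was complete: 0.

0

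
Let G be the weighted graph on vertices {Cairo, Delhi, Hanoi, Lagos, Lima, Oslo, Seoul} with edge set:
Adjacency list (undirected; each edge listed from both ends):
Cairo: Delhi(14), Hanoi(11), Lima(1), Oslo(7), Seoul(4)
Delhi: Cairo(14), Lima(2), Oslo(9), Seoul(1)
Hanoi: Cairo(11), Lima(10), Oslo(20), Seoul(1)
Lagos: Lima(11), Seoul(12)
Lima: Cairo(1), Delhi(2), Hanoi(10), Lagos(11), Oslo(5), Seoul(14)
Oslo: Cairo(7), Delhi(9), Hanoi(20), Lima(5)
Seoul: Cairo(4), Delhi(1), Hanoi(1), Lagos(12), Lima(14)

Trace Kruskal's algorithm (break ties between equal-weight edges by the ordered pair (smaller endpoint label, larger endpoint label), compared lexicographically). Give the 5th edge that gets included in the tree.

Kruskal's algorithm — process edges by increasing weight (ties by edge label):
Cairo-Lima (1): add — endpoints in different components.
Delhi-Seoul (1): add — endpoints in different components.
Hanoi-Seoul (1): add — endpoints in different components.
Delhi-Lima (2): add — endpoints in different components.
Cairo-Seoul (4): skip — Cairo and Seoul already connected.
Lima-Oslo (5): add — endpoints in different components.
Cairo-Oslo (7): skip — Cairo and Oslo already connected.
Delhi-Oslo (9): skip — Delhi and Oslo already connected.
Hanoi-Lima (10): skip — Hanoi and Lima already connected.
Cairo-Hanoi (11): skip — Cairo and Hanoi already connected.
Lagos-Lima (11): add — endpoints in different components.
The 5th edge added is Lima-Oslo.

Lima-Oslo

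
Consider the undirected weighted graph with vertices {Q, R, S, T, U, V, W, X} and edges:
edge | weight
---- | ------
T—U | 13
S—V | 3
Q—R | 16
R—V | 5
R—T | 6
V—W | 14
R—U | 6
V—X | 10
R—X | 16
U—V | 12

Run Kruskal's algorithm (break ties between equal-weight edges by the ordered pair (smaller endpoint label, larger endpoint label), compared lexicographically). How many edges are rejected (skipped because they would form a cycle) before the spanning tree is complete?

2

Sort edges by weight, then run Kruskal:
S—V (3): add — endpoints in different components.
R—V (5): add — endpoints in different components.
R—T (6): add — endpoints in different components.
R—U (6): add — endpoints in different components.
V—X (10): add — endpoints in different components.
U—V (12): skip — U and V already connected.
T—U (13): skip — T and U already connected.
V—W (14): add — endpoints in different components.
Q—R (16): add — endpoints in different components.
Edges rejected before the tree was complete: 2.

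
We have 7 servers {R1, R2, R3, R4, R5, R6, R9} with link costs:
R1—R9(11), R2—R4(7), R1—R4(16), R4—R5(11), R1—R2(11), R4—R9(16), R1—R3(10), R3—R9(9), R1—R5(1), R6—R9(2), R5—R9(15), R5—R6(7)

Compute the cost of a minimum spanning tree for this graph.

Kruskal: consider edges lightest-first.
R1—R5 (1): add — endpoints in different components.
R6—R9 (2): add — endpoints in different components.
R2—R4 (7): add — endpoints in different components.
R5—R6 (7): add — endpoints in different components.
R3—R9 (9): add — endpoints in different components.
R1—R3 (10): skip — R1 and R3 already connected.
R1—R2 (11): add — endpoints in different components.
MST edges: R1—R5, R6—R9, R2—R4, R5—R6, R3—R9, R1—R2; total weight 1+2+7+7+9+11 = 37.

37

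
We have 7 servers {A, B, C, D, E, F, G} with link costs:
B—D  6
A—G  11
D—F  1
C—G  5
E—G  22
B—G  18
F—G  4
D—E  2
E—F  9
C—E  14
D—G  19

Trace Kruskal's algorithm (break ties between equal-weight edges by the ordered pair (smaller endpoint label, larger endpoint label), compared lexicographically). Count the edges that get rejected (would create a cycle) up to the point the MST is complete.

Kruskal: consider edges lightest-first.
D—F (1): add. Components now {A} {B} {C} {D,F} {E} {G}
D—E (2): add. Components now {A} {B} {C} {D,E,F} {G}
F—G (4): add. Components now {A} {B} {C} {D,E,F,G}
C—G (5): add. Components now {A} {B} {C,D,E,F,G}
B—D (6): add. Components now {A} {B,C,D,E,F,G}
E—F (9): skip — E and F already connected.
A—G (11): add. Components now {A,B,C,D,E,F,G}
Edges rejected before the tree was complete: 1.

1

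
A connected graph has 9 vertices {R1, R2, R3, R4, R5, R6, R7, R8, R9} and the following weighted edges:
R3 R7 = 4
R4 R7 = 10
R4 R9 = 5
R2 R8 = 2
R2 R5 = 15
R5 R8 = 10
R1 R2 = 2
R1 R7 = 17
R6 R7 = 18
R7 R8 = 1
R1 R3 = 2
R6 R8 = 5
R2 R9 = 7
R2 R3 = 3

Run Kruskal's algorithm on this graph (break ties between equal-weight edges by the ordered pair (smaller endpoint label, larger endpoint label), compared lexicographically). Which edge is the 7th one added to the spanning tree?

R2-R9

Kruskal's algorithm — process edges by increasing weight (ties by edge label):
R7 R8 (1): add — endpoints in different components.
R1 R2 (2): add — endpoints in different components.
R1 R3 (2): add — endpoints in different components.
R2 R8 (2): add — endpoints in different components.
R2 R3 (3): skip — R2 and R3 already connected.
R3 R7 (4): skip — R7 and R3 already connected.
R4 R9 (5): add — endpoints in different components.
R6 R8 (5): add — endpoints in different components.
R2 R9 (7): add — endpoints in different components.
R4 R7 (10): skip — R4 and R7 already connected.
R5 R8 (10): add — endpoints in different components.
The 7th edge added is R2 R9.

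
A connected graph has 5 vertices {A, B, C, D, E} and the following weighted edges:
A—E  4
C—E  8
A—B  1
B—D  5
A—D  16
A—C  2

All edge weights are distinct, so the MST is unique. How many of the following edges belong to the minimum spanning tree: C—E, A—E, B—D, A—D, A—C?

3

Kruskal's algorithm — process edges by increasing weight (ties by edge label):
A—B (1): add. Components now {A,B} {C} {D} {E}
A—C (2): add. Components now {A,B,C} {D} {E}
A—E (4): add. Components now {A,B,C,E} {D}
B—D (5): add. Components now {A,B,C,D,E}
MST edge set: {A—B, A—C, A—E, B—D}.
Of the listed edges, {A—E, B—D, A—C} are in the MST → 3.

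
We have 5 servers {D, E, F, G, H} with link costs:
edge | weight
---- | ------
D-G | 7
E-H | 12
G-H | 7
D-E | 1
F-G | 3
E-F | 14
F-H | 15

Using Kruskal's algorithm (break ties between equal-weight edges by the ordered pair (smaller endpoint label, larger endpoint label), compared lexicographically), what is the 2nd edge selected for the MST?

Kruskal's algorithm — process edges by increasing weight (ties by edge label):
D-E (1): add — endpoints in different components.
F-G (3): add — endpoints in different components.
D-G (7): add — endpoints in different components.
G-H (7): add — endpoints in different components.
The 2nd edge added is F-G.

F-G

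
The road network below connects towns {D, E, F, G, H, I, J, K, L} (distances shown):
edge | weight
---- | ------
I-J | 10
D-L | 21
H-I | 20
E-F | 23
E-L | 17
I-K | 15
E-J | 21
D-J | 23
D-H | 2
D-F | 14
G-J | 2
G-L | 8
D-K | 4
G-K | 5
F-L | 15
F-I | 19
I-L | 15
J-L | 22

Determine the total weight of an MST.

Grow the tree from J using Prim:
Step 1: cheapest edge leaving the tree is G-J (2); add G.
Step 2: cheapest edge leaving the tree is G-K (5); add K.
Step 3: cheapest edge leaving the tree is D-K (4); add D.
Step 4: cheapest edge leaving the tree is D-H (2); add H.
Step 5: cheapest edge leaving the tree is G-L (8); add L.
Step 6: cheapest edge leaving the tree is I-J (10); add I.
Step 7: cheapest edge leaving the tree is D-F (14); add F.
Step 8: cheapest edge leaving the tree is E-L (17); add E.
MST edges: G-J, G-K, D-K, D-H, G-L, I-J, D-F, E-L; total weight 2+5+4+2+8+10+14+17 = 62.

62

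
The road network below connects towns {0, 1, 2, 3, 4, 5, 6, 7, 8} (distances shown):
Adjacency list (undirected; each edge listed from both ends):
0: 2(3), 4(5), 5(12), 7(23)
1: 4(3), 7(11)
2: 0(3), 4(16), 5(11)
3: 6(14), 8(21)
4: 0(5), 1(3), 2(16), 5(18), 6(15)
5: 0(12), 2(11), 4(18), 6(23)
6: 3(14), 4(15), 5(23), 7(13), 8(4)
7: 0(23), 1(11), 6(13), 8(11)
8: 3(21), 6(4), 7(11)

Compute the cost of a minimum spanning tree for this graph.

Kruskal: consider edges lightest-first.
0–2 (3): add — endpoints in different components.
1–4 (3): add — endpoints in different components.
6–8 (4): add — endpoints in different components.
0–4 (5): add — endpoints in different components.
1–7 (11): add — endpoints in different components.
2–5 (11): add — endpoints in different components.
7–8 (11): add — endpoints in different components.
0–5 (12): skip — 0 and 5 already connected.
6–7 (13): skip — 6 and 7 already connected.
3–6 (14): add — endpoints in different components.
MST edges: 0–2, 1–4, 6–8, 0–4, 1–7, 2–5, 7–8, 3–6; total weight 3+3+4+5+11+11+11+14 = 62.

62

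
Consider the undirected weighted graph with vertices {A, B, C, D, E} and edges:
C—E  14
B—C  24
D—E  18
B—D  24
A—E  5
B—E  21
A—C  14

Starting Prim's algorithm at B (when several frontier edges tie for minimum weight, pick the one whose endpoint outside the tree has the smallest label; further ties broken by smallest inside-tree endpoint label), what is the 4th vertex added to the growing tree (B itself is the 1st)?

C

Prim, starting at B.
Step 1: frontier [B—E 21, B—C 24, B—D 24] → take B—E (21); add E.
Step 2: frontier [B—C 24, B—D 24, A—E 5, C—E 14, D—E 18] → take A—E (5); add A.
Step 3: frontier [A—C 14, B—C 24, B—D 24, C—E 14, D—E 18] → take A—C (14); add C.
Step 4: frontier [B—D 24, D—E 18] → take D—E (18); add D.
Vertex order: B, E, A, C, D. The 4th vertex is C.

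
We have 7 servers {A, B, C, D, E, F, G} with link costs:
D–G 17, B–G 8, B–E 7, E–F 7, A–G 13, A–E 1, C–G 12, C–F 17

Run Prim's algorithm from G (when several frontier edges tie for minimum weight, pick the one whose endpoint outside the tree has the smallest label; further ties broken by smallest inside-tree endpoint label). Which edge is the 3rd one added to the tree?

A-E

Grow the tree from G using Prim:
Step 1: cheapest edge leaving the tree is B–G (8); add B.
Step 2: cheapest edge leaving the tree is B–E (7); add E.
Step 3: cheapest edge leaving the tree is A–E (1); add A.
Step 4: cheapest edge leaving the tree is E–F (7); add F.
Step 5: cheapest edge leaving the tree is C–G (12); add C.
Step 6: cheapest edge leaving the tree is D–G (17); add D.
The 3rd edge added is A–E.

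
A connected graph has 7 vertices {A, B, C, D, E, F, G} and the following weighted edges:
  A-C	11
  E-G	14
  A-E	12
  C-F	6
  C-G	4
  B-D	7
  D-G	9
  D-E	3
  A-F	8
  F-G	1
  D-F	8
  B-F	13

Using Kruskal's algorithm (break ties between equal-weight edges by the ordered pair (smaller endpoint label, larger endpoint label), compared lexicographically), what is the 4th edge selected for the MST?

B-D

Kruskal's algorithm — process edges by increasing weight (ties by edge label):
F-G (1): add — endpoints in different components.
D-E (3): add — endpoints in different components.
C-G (4): add — endpoints in different components.
C-F (6): skip — C and F already connected.
B-D (7): add — endpoints in different components.
A-F (8): add — endpoints in different components.
D-F (8): add — endpoints in different components.
The 4th edge added is B-D.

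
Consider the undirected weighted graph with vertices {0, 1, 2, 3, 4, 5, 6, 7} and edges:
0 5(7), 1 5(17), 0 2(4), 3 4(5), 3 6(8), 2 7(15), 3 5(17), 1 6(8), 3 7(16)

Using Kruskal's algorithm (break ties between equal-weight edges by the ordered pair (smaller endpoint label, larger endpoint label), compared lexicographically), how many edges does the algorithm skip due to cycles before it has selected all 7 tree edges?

Kruskal's algorithm — process edges by increasing weight (ties by edge label):
0 2 (4): add — endpoints in different components.
3 4 (5): add — endpoints in different components.
0 5 (7): add — endpoints in different components.
1 6 (8): add — endpoints in different components.
3 6 (8): add — endpoints in different components.
2 7 (15): add — endpoints in different components.
3 7 (16): add — endpoints in different components.
Edges rejected before the tree was complete: 0.

0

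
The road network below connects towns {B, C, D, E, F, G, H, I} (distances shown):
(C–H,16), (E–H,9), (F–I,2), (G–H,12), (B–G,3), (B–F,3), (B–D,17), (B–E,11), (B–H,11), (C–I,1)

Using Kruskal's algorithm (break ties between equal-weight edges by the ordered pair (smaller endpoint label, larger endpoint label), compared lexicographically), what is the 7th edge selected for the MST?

Kruskal's algorithm — process edges by increasing weight (ties by edge label):
C–I (1): add — endpoints in different components.
F–I (2): add — endpoints in different components.
B–F (3): add — endpoints in different components.
B–G (3): add — endpoints in different components.
E–H (9): add — endpoints in different components.
B–E (11): add — endpoints in different components.
B–H (11): skip — B and H already connected.
G–H (12): skip — G and H already connected.
C–H (16): skip — C and H already connected.
B–D (17): add — endpoints in different components.
The 7th edge added is B–D.

B-D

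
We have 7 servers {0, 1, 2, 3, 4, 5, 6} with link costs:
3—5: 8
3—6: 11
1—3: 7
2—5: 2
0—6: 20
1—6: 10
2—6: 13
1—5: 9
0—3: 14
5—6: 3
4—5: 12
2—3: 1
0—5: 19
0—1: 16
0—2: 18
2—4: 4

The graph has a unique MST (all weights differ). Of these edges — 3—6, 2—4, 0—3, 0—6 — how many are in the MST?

Kruskal: consider edges lightest-first.
2—3 (1): add. Components now {0} {1} {2,3} {4} {5} {6}
2—5 (2): add. Components now {0} {1} {2,3,5} {4} {6}
5—6 (3): add. Components now {0} {1} {2,3,5,6} {4}
2—4 (4): add. Components now {0} {1} {2,3,4,5,6}
1—3 (7): add. Components now {0} {1,2,3,4,5,6}
3—5 (8): skip — 3 and 5 already connected.
1—5 (9): skip — 1 and 5 already connected.
1—6 (10): skip — 1 and 6 already connected.
3—6 (11): skip — 3 and 6 already connected.
4—5 (12): skip — 4 and 5 already connected.
2—6 (13): skip — 2 and 6 already connected.
0—3 (14): add. Components now {0,1,2,3,4,5,6}
MST edge set: {2—3, 2—5, 5—6, 2—4, 1—3, 0—3}.
Of the listed edges, {2—4, 0—3} are in the MST → 2.

2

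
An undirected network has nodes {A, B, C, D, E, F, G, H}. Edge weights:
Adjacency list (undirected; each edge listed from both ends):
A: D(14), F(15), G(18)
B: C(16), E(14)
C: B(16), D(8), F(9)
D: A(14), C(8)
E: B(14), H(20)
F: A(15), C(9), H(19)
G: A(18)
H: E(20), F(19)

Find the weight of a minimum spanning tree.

98

Prim, starting at C.
Step 1: cheapest edge leaving the tree is C-D (8); add D.
Step 2: cheapest edge leaving the tree is C-F (9); add F.
Step 3: cheapest edge leaving the tree is A-D (14); add A.
Step 4: cheapest edge leaving the tree is B-C (16); add B.
Step 5: cheapest edge leaving the tree is B-E (14); add E.
Step 6: cheapest edge leaving the tree is A-G (18); add G.
Step 7: cheapest edge leaving the tree is F-H (19); add H.
MST edges: C-D, C-F, A-D, B-C, B-E, A-G, F-H; total weight 8+9+14+16+14+18+19 = 98.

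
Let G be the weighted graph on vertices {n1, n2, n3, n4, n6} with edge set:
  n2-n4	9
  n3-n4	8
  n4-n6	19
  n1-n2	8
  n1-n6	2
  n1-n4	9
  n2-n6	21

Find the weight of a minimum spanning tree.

27

Sort edges by weight, then run Kruskal:
n1-n6 (2): add. Components now {n1,n6} {n2} {n3} {n4}
n1-n2 (8): add. Components now {n1,n2,n6} {n3} {n4}
n3-n4 (8): add. Components now {n1,n2,n6} {n3,n4}
n1-n4 (9): add. Components now {n1,n2,n3,n4,n6}
MST edges: n1-n6, n1-n2, n3-n4, n1-n4; total weight 2+8+8+9 = 27.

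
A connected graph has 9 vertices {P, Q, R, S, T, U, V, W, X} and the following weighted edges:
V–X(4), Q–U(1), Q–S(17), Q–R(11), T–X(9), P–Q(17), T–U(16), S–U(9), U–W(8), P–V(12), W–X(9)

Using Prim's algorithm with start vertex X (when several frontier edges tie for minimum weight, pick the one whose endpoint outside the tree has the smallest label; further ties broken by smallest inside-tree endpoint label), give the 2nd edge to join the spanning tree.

T-X

Prim, starting at X.
Step 1: frontier [V–X 4, T–X 9, W–X 9] → take V–X (4); add V.
Step 2: frontier [P–V 12, T–X 9, W–X 9] → take T–X (9); add T.
Step 3: frontier [T–U 16, P–V 12, W–X 9] → take W–X (9); add W.
Step 4: frontier [T–U 16, P–V 12, U–W 8] → take U–W (8); add U.
Step 5: frontier [Q–U 1, S–U 9, P–V 12] → take Q–U (1); add Q.
Step 6: frontier [Q–R 11, P–Q 17, Q–S 17, S–U 9, P–V 12] → take S–U (9); add S.
Step 7: frontier [Q–R 11, P–Q 17, P–V 12] → take Q–R (11); add R.
Step 8: frontier [P–Q 17, P–V 12] → take P–V (12); add P.
The 2nd edge added is T–X.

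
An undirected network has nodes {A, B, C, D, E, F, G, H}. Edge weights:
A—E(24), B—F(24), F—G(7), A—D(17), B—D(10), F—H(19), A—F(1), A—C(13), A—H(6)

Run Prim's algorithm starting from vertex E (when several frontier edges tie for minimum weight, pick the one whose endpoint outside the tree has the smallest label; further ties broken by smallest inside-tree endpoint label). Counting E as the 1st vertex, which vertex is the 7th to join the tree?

D

Prim, starting at E.
Step 1: cheapest edge leaving the tree is A—E (24); add A.
Step 2: cheapest edge leaving the tree is A—F (1); add F.
Step 3: cheapest edge leaving the tree is A—H (6); add H.
Step 4: cheapest edge leaving the tree is F—G (7); add G.
Step 5: cheapest edge leaving the tree is A—C (13); add C.
Step 6: cheapest edge leaving the tree is A—D (17); add D.
Step 7: cheapest edge leaving the tree is B—D (10); add B.
Vertex order: E, A, F, H, G, C, D, B. The 7th vertex is D.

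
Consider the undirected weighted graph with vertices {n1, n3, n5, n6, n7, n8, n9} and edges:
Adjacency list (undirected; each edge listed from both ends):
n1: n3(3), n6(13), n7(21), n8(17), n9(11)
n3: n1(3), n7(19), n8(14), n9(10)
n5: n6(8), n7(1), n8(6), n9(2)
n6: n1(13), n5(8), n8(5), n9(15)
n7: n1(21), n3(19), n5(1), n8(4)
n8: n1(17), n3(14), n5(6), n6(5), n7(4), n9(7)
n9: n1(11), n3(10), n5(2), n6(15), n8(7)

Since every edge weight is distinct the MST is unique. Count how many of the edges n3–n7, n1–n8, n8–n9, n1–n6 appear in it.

0

Kruskal: consider edges lightest-first.
n5–n7 (1): add. Components now {n5,n7} {n8} {n9} {n6} {n1} {n3}
n5–n9 (2): add. Components now {n5,n7,n9} {n8} {n6} {n1} {n3}
n1–n3 (3): add. Components now {n5,n7,n9} {n8} {n6} {n1,n3}
n7–n8 (4): add. Components now {n5,n7,n8,n9} {n6} {n1,n3}
n6–n8 (5): add. Components now {n5,n6,n7,n8,n9} {n1,n3}
n5–n8 (6): skip — n5 and n8 already connected.
n8–n9 (7): skip — n8 and n9 already connected.
n5–n6 (8): skip — n5 and n6 already connected.
n3–n9 (10): add. Components now {n1,n3,n5,n6,n7,n8,n9}
MST edge set: {n5–n7, n5–n9, n1–n3, n7–n8, n6–n8, n3–n9}.
Of the listed edges, {} are in the MST → 0.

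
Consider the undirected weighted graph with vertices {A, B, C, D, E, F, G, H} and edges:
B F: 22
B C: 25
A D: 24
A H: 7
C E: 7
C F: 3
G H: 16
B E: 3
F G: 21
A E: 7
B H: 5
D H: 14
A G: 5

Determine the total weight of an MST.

44

Prim, starting at D.
Step 1: frontier [D H 14, A D 24] → take D H (14); add H.
Step 2: frontier [A D 24, B H 5, A H 7, G H 16] → take B H (5); add B.
Step 3: frontier [B E 3, B F 22, B C 25, A D 24, A H 7, G H 16] → take B E (3); add E.
Step 4: frontier [B F 22, B C 25, A D 24, A E 7, C E 7, A H 7, G H 16] → take A E (7); add A.
Step 5: frontier [A G 5, B F 22, B C 25, C E 7, G H 16] → take A G (5); add G.
Step 6: frontier [B F 22, B C 25, C E 7, F G 21] → take C E (7); add C.
Step 7: frontier [B F 22, C F 3, F G 21] → take C F (3); add F.
MST edges: D H, B H, B E, A E, A G, C E, C F; total weight 14+5+3+7+5+7+3 = 44.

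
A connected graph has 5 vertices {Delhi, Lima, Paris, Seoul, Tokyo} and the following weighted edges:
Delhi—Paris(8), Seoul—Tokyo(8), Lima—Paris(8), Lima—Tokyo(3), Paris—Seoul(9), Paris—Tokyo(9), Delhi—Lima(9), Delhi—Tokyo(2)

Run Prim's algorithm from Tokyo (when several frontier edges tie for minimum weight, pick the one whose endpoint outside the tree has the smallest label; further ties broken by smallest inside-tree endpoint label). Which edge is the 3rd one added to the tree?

Delhi-Paris

Grow the tree from Tokyo using Prim:
Step 1: frontier [Delhi—Tokyo 2, Lima—Tokyo 3, Seoul—Tokyo 8, Paris—Tokyo 9] → take Delhi—Tokyo (2); add Delhi.
Step 2: frontier [Delhi—Paris 8, Delhi—Lima 9, Lima—Tokyo 3, Seoul—Tokyo 8, Paris—Tokyo 9] → take Lima—Tokyo (3); add Lima.
Step 3: frontier [Delhi—Paris 8, Lima—Paris 8, Seoul—Tokyo 8, Paris—Tokyo 9] → take Delhi—Paris (8); add Paris.
Step 4: frontier [Paris—Seoul 9, Seoul—Tokyo 8] → take Seoul—Tokyo (8); add Seoul.
The 3rd edge added is Delhi—Paris.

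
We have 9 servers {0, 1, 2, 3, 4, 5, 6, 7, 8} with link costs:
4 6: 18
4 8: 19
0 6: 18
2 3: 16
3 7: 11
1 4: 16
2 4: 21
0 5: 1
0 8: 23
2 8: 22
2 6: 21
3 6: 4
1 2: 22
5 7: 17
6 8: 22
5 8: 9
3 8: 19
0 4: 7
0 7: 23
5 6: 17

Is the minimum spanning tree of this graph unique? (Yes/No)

Sort edges by weight, then run Kruskal:
0 5 (1): add — endpoints in different components.
3 6 (4): add — endpoints in different components.
0 4 (7): add — endpoints in different components.
5 8 (9): add — endpoints in different components.
3 7 (11): add — endpoints in different components.
1 4 (16): add — endpoints in different components.
2 3 (16): add — endpoints in different components.
5 6 (17): add — endpoints in different components.
Non-tree edge 5 7 has weight 17, equal to the heaviest edge on its tree cycle — swapping gives another MST of the same weight. Not unique.

No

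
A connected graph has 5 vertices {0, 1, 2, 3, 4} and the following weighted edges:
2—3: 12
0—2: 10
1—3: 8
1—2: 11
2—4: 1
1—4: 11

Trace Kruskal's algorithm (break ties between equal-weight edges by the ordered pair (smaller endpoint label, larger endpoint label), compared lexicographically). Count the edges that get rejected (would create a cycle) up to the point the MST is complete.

Sort edges by weight, then run Kruskal:
2—4 (1): add — endpoints in different components.
1—3 (8): add — endpoints in different components.
0—2 (10): add — endpoints in different components.
1—2 (11): add — endpoints in different components.
Edges rejected before the tree was complete: 0.

0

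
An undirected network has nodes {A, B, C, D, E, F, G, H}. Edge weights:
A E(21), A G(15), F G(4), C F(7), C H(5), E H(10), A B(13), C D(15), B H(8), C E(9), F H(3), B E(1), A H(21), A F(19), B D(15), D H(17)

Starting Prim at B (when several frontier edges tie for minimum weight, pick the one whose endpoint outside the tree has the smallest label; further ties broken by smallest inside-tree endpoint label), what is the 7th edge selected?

Prim's algorithm from B:
Step 1: cheapest edge leaving the tree is B E (1); add E.
Step 2: cheapest edge leaving the tree is B H (8); add H.
Step 3: cheapest edge leaving the tree is F H (3); add F.
Step 4: cheapest edge leaving the tree is F G (4); add G.
Step 5: cheapest edge leaving the tree is C H (5); add C.
Step 6: cheapest edge leaving the tree is A B (13); add A.
Step 7: cheapest edge leaving the tree is B D (15); add D.
The 7th edge added is B D.

B-D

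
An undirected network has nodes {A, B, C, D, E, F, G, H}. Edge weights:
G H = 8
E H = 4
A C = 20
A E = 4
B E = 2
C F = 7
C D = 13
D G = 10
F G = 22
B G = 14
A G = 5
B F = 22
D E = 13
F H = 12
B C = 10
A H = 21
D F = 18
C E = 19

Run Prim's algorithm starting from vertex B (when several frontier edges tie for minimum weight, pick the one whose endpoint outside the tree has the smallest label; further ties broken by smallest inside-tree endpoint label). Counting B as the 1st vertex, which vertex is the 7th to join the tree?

F

Prim, starting at B.
Step 1: cheapest edge leaving the tree is B E (2); add E.
Step 2: cheapest edge leaving the tree is A E (4); add A.
Step 3: cheapest edge leaving the tree is E H (4); add H.
Step 4: cheapest edge leaving the tree is A G (5); add G.
Step 5: cheapest edge leaving the tree is B C (10); add C.
Step 6: cheapest edge leaving the tree is C F (7); add F.
Step 7: cheapest edge leaving the tree is D G (10); add D.
Vertex order: B, E, A, H, G, C, F, D. The 7th vertex is F.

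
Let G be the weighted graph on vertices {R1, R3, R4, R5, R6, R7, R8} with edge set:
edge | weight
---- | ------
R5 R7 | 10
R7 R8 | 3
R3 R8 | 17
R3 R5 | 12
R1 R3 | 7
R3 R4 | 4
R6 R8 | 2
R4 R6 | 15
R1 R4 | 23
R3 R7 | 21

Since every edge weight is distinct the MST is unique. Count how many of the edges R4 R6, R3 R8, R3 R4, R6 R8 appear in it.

2

Kruskal's algorithm — process edges by increasing weight (ties by edge label):
R6 R8 (2): add — endpoints in different components.
R7 R8 (3): add — endpoints in different components.
R3 R4 (4): add — endpoints in different components.
R1 R3 (7): add — endpoints in different components.
R5 R7 (10): add — endpoints in different components.
R3 R5 (12): add — endpoints in different components.
MST edge set: {R6 R8, R7 R8, R3 R4, R1 R3, R5 R7, R3 R5}.
Of the listed edges, {R3 R4, R6 R8} are in the MST → 2.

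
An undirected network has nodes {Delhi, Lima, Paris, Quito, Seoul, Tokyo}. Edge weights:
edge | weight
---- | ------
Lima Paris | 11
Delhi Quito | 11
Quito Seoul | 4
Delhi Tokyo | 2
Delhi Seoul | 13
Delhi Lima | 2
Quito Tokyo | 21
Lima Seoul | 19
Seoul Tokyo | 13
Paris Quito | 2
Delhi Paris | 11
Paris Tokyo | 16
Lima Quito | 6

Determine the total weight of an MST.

16

Kruskal's algorithm — process edges by increasing weight (ties by edge label):
Delhi Lima (2): add. Components now {Delhi,Lima} {Seoul} {Paris} {Tokyo} {Quito}
Delhi Tokyo (2): add. Components now {Delhi,Lima,Tokyo} {Seoul} {Paris} {Quito}
Paris Quito (2): add. Components now {Delhi,Lima,Tokyo} {Seoul} {Paris,Quito}
Quito Seoul (4): add. Components now {Delhi,Lima,Tokyo} {Paris,Quito,Seoul}
Lima Quito (6): add. Components now {Delhi,Lima,Paris,Quito,Seoul,Tokyo}
MST edges: Delhi Lima, Delhi Tokyo, Paris Quito, Quito Seoul, Lima Quito; total weight 2+2+2+4+6 = 16.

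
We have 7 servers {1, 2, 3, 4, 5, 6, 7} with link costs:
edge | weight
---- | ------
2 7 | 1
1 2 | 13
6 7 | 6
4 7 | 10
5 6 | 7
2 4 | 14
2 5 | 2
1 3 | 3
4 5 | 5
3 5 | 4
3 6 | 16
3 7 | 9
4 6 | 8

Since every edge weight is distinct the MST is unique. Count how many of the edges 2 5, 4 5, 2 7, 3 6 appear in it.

3

Sort edges by weight, then run Kruskal:
2 7 (1): add — endpoints in different components.
2 5 (2): add — endpoints in different components.
1 3 (3): add — endpoints in different components.
3 5 (4): add — endpoints in different components.
4 5 (5): add — endpoints in different components.
6 7 (6): add — endpoints in different components.
MST edge set: {2 7, 2 5, 1 3, 3 5, 4 5, 6 7}.
Of the listed edges, {2 5, 4 5, 2 7} are in the MST → 3.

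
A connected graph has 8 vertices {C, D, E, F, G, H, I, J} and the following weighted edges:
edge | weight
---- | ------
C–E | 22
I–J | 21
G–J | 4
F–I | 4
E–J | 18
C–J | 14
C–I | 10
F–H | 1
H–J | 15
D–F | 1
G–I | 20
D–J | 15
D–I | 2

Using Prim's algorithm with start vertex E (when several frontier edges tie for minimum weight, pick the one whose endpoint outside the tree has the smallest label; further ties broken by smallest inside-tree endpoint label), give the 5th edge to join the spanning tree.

Prim, starting at E.
Step 1: cheapest edge leaving the tree is E–J (18); add J.
Step 2: cheapest edge leaving the tree is G–J (4); add G.
Step 3: cheapest edge leaving the tree is C–J (14); add C.
Step 4: cheapest edge leaving the tree is C–I (10); add I.
Step 5: cheapest edge leaving the tree is D–I (2); add D.
Step 6: cheapest edge leaving the tree is D–F (1); add F.
Step 7: cheapest edge leaving the tree is F–H (1); add H.
The 5th edge added is D–I.

D-I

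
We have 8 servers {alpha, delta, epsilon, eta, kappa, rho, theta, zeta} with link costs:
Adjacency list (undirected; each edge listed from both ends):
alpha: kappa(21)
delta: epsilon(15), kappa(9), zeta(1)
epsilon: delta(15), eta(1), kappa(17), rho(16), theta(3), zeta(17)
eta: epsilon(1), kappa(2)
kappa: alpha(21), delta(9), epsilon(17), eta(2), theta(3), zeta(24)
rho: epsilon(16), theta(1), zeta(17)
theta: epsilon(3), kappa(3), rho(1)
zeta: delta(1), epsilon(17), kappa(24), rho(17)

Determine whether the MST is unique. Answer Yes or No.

No

Sort edges by weight, then run Kruskal:
delta—zeta (1): add — endpoints in different components.
epsilon—eta (1): add — endpoints in different components.
rho—theta (1): add — endpoints in different components.
eta—kappa (2): add — endpoints in different components.
epsilon—theta (3): add — endpoints in different components.
kappa—theta (3): skip — theta and kappa already connected.
delta—kappa (9): add — endpoints in different components.
delta—epsilon (15): skip — delta and epsilon already connected.
epsilon—rho (16): skip — rho and epsilon already connected.
epsilon—kappa (17): skip — kappa and epsilon already connected.
epsilon—zeta (17): skip — zeta and epsilon already connected.
rho—zeta (17): skip — zeta and rho already connected.
alpha—kappa (21): add — endpoints in different components.
Non-tree edge kappa—theta has weight 3, equal to the heaviest edge on its tree cycle — swapping gives another MST of the same weight. Not unique.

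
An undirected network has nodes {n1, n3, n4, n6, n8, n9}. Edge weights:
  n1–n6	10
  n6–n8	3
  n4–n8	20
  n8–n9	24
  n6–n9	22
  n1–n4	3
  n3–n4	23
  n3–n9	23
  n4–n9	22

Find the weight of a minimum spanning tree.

Sort edges by weight, then run Kruskal:
n1–n4 (3): add — endpoints in different components.
n6–n8 (3): add — endpoints in different components.
n1–n6 (10): add — endpoints in different components.
n4–n8 (20): skip — n8 and n4 already connected.
n4–n9 (22): add — endpoints in different components.
n6–n9 (22): skip — n9 and n6 already connected.
n3–n4 (23): add — endpoints in different components.
MST edges: n1–n4, n6–n8, n1–n6, n4–n9, n3–n4; total weight 3+3+10+22+23 = 61.

61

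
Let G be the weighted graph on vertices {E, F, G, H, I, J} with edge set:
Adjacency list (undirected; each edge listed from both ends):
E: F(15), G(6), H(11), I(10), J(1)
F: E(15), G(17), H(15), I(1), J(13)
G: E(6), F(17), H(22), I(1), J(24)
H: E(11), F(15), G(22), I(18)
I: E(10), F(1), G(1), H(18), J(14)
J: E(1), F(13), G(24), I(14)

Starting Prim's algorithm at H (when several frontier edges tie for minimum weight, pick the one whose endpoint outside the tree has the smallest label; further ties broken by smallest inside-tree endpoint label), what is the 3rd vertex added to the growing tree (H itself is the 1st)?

Prim, starting at H.
Step 1: cheapest edge leaving the tree is E-H (11); add E.
Step 2: cheapest edge leaving the tree is E-J (1); add J.
Step 3: cheapest edge leaving the tree is E-G (6); add G.
Step 4: cheapest edge leaving the tree is G-I (1); add I.
Step 5: cheapest edge leaving the tree is F-I (1); add F.
Vertex order: H, E, J, G, I, F. The 3rd vertex is J.

J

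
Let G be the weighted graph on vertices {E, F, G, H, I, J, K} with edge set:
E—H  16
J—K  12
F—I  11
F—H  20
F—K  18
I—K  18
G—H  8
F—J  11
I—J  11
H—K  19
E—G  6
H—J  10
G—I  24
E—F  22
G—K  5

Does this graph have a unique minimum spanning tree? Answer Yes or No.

Kruskal's algorithm — process edges by increasing weight (ties by edge label):
G—K (5): add. Components now {E} {F} {G,K} {H} {I} {J}
E—G (6): add. Components now {E,G,K} {F} {H} {I} {J}
G—H (8): add. Components now {E,G,H,K} {F} {I} {J}
H—J (10): add. Components now {E,G,H,J,K} {F} {I}
F—I (11): add. Components now {E,G,H,J,K} {F,I}
F—J (11): add. Components now {E,F,G,H,I,J,K}
Non-tree edge I—J has weight 11, equal to the heaviest edge on its tree cycle — swapping gives another MST of the same weight. Not unique.

No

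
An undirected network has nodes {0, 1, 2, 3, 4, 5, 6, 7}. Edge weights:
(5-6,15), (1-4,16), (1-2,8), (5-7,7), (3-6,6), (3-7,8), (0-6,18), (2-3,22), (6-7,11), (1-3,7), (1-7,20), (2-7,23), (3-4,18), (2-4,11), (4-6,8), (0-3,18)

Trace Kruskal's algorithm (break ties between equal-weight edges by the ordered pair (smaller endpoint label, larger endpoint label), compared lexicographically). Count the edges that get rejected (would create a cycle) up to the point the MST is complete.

Sort edges by weight, then run Kruskal:
3-6 (6): add — endpoints in different components.
1-3 (7): add — endpoints in different components.
5-7 (7): add — endpoints in different components.
1-2 (8): add — endpoints in different components.
3-7 (8): add — endpoints in different components.
4-6 (8): add — endpoints in different components.
2-4 (11): skip — 2 and 4 already connected.
6-7 (11): skip — 6 and 7 already connected.
5-6 (15): skip — 5 and 6 already connected.
1-4 (16): skip — 1 and 4 already connected.
0-3 (18): add — endpoints in different components.
Edges rejected before the tree was complete: 4.

4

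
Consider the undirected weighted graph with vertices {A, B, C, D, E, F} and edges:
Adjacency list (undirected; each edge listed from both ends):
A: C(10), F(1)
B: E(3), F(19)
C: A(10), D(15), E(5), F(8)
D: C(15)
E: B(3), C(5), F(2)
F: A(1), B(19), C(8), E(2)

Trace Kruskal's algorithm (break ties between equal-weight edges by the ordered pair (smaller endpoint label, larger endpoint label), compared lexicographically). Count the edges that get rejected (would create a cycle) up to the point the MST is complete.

Sort edges by weight, then run Kruskal:
A-F (1): add. Components now {A,F} {B} {C} {D} {E}
E-F (2): add. Components now {A,E,F} {B} {C} {D}
B-E (3): add. Components now {A,B,E,F} {C} {D}
C-E (5): add. Components now {A,B,C,E,F} {D}
C-F (8): skip — C and F already connected.
A-C (10): skip — A and C already connected.
C-D (15): add. Components now {A,B,C,D,E,F}
Edges rejected before the tree was complete: 2.

2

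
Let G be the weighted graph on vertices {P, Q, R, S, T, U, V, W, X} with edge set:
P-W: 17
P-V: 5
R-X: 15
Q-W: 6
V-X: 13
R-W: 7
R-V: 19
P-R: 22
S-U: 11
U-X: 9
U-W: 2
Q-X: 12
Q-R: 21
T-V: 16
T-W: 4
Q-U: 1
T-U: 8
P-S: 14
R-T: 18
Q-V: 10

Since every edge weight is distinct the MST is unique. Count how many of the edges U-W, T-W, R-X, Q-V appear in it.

Kruskal: consider edges lightest-first.
Q-U (1): add — endpoints in different components.
U-W (2): add — endpoints in different components.
T-W (4): add — endpoints in different components.
P-V (5): add — endpoints in different components.
Q-W (6): skip — Q and W already connected.
R-W (7): add — endpoints in different components.
T-U (8): skip — T and U already connected.
U-X (9): add — endpoints in different components.
Q-V (10): add — endpoints in different components.
S-U (11): add — endpoints in different components.
MST edge set: {Q-U, U-W, T-W, P-V, R-W, U-X, Q-V, S-U}.
Of the listed edges, {U-W, T-W, Q-V} are in the MST → 3.

3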